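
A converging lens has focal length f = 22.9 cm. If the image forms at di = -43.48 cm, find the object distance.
1/do = 1/f − 1/di → do = 15 cm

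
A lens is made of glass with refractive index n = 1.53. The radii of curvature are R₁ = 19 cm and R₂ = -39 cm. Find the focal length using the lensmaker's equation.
1/f = (n − 1)(1/R₁ − 1/R₂) → f = 24.11 cm (converging lens)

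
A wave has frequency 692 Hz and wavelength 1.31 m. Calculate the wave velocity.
v = fλ = 906.5 m/s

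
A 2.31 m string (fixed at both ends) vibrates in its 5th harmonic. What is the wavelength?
λₙ = 2L/n = 0.924 m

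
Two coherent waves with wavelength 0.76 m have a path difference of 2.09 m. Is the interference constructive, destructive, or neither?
neither (partial) — path difference = 2.75λ, neither a whole number of wavelengths nor an odd multiple of λ/2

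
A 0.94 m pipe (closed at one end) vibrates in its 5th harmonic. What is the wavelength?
λₙ = 4L/n = 0.752 m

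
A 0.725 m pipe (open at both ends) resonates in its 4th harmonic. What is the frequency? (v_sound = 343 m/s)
fₙ = nv/(2L) = 946.2 Hz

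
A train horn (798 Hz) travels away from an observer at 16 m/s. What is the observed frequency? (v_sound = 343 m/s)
f_obs = f·v/(v + v_s) = 762.4 Hz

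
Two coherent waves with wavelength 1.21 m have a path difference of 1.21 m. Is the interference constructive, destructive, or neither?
constructive — path difference = 1λ, a whole number of wavelengths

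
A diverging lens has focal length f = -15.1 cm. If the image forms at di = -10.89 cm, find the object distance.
1/do = 1/f − 1/di → do = 39.06 cm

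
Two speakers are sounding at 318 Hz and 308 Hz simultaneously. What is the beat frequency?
10 Hz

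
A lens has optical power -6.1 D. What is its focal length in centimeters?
f = 1/P = -16.39 cm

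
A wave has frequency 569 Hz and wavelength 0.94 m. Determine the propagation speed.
v = fλ = 534.9 m/s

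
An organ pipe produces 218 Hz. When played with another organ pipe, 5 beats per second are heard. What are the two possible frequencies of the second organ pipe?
f₂ = 218 ± 5 Hz → 223 Hz or 213 Hz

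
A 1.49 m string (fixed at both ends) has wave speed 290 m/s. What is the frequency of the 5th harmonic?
fₙ = nv/(2L) = 486.6 Hz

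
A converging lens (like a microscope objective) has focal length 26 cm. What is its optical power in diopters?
P = 1/f = 3.846 D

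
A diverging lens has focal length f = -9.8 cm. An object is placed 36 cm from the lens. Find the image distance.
1/di = 1/f − 1/do → di = -7.703 cm (virtual image)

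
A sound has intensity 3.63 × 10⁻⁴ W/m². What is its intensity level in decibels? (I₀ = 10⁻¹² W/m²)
β = 10·log₁₀(I/I₀) = 85.6 dB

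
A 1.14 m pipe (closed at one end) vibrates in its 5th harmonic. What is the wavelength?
λₙ = 4L/n = 0.912 m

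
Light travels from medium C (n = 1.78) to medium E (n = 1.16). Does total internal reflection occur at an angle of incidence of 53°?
θc = arcsin(n₂/n₁) = 40.67°; 53° > θc, so yes — total internal reflection.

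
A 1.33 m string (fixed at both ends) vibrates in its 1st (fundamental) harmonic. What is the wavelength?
λₙ = 2L/n = 2.66 m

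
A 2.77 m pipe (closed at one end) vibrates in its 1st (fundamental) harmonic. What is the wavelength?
λₙ = 4L/n = 11.08 m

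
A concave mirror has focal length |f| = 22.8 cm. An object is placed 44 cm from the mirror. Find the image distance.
f = +22.8 cm (concave); 1/di = 1/f − 1/do → di = 47.32 cm (real image, in front of mirror)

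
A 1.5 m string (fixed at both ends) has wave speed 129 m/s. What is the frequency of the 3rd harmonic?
fₙ = nv/(2L) = 129 Hz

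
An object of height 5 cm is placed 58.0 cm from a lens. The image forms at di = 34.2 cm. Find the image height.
hi = (-di/do) × ho = -2.948 cm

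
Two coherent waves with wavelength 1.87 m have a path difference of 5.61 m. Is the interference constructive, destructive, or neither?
constructive — path difference = 3λ, a whole number of wavelengths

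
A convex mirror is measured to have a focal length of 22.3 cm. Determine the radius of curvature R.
R = 2|f| = 44.6 cm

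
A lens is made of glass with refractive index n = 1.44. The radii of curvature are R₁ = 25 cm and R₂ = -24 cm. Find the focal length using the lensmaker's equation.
1/f = (n − 1)(1/R₁ − 1/R₂) → f = 27.83 cm (converging lens)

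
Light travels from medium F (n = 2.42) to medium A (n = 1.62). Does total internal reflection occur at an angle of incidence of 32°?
θc = arcsin(n₂/n₁) = 42.02°; 32° < θc, so no — the ray refracts.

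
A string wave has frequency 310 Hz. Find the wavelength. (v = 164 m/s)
λ = v/f = 0.529 m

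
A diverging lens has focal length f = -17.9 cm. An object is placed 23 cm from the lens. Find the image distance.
1/di = 1/f − 1/do → di = -10.07 cm (virtual image)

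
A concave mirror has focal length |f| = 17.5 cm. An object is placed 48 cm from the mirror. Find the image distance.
f = +17.5 cm (concave); 1/di = 1/f − 1/do → di = 27.54 cm (real image, in front of mirror)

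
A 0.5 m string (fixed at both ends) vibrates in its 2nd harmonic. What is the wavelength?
λₙ = 2L/n = 0.5 m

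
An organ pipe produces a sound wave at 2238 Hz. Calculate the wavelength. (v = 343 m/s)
λ = v/f = 0.1533 m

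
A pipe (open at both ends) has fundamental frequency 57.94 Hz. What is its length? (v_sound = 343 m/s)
L = v/(2f₁) = 2.96 m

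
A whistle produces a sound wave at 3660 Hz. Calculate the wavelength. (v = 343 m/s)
λ = v/f = 0.09372 m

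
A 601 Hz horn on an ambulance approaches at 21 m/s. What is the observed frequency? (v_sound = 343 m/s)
f_obs = f·v/(v − v_s) = 640.2 Hz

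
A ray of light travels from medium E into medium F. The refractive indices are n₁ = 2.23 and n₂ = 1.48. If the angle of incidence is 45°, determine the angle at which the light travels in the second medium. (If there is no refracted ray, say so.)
sin θ₂ = (n₁/n₂)·sin θ₁ = 1.065 > 1, so there is no refracted ray — the light undergoes total internal reflection.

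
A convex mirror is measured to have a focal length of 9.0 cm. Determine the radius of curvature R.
R = 2|f| = 18 cm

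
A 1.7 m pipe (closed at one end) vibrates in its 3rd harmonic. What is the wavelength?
λₙ = 4L/n = 2.267 m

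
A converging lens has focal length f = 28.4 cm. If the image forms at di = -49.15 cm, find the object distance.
1/do = 1/f − 1/di → do = 18 cm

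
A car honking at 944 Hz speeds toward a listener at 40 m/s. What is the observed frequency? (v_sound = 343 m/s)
f_obs = f·v/(v − v_s) = 1069 Hz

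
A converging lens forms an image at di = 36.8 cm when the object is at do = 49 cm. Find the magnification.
M = −di/do = -0.751 (inverted image)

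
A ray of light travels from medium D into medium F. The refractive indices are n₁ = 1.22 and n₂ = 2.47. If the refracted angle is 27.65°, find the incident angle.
sin θ₁ = (n₂/n₁)·sin θ₂ → θ₁ = 69.98°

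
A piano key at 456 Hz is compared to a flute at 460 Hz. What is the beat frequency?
4 Hz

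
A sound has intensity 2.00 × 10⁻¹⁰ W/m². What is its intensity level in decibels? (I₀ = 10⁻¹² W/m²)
β = 10·log₁₀(I/I₀) = 23.01 dB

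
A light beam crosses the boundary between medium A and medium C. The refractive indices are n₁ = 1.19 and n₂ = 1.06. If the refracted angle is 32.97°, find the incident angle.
sin θ₁ = (n₂/n₁)·sin θ₂ → θ₁ = 29°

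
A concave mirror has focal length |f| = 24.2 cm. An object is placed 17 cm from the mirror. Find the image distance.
f = +24.2 cm (concave); 1/di = 1/f − 1/do → di = -57.14 cm (virtual image, behind mirror)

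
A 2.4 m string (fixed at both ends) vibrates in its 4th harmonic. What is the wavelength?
λₙ = 2L/n = 1.2 m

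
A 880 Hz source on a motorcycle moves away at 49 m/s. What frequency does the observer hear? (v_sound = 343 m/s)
f_obs = f·v/(v + v_s) = 770 Hz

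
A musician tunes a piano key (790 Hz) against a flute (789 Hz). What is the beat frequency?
1 Hz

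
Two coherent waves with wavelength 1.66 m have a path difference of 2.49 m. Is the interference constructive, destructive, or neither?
destructive — path difference = 1.5λ, an odd multiple of λ/2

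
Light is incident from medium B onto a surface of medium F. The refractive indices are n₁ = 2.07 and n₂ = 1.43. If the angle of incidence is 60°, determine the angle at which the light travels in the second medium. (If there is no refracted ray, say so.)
sin θ₂ = (n₁/n₂)·sin θ₁ = 1.254 > 1, so there is no refracted ray — the light undergoes total internal reflection.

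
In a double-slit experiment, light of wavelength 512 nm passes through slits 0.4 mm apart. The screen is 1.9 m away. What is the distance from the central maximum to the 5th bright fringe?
y = mλL/d = 12.16 mm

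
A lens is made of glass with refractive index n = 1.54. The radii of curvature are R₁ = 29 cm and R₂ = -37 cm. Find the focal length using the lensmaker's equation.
1/f = (n − 1)(1/R₁ − 1/R₂) → f = 30.11 cm (converging lens)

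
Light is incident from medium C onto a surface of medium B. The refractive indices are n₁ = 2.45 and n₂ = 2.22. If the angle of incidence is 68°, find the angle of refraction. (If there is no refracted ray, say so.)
sin θ₂ = (n₁/n₂)·sin θ₁ = 1.023 > 1, so there is no refracted ray — the light undergoes total internal reflection.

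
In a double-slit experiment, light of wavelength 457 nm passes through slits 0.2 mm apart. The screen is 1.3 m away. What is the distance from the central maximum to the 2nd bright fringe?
y = mλL/d = 5.941 mm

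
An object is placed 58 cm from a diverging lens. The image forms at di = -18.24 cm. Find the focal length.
1/f = 1/do + 1/di → f = -26.61 cm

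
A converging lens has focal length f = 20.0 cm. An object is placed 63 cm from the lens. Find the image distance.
1/di = 1/f − 1/do → di = 29.3 cm (real image)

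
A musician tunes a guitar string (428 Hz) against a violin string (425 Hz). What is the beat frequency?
3 Hz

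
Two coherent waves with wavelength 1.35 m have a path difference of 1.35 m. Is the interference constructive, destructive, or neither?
constructive — path difference = 1λ, a whole number of wavelengths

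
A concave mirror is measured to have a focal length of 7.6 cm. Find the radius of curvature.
R = 2|f| = 15.2 cm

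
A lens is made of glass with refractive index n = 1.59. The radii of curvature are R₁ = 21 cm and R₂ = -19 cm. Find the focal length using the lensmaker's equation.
1/f = (n − 1)(1/R₁ − 1/R₂) → f = 16.91 cm (converging lens)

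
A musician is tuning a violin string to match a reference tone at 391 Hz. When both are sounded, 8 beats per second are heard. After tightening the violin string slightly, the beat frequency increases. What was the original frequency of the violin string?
399 Hz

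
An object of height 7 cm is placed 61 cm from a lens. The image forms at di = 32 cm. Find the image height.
hi = (-di/do) × ho = -3.672 cm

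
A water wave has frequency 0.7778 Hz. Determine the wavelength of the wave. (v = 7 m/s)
λ = v/f = 9 m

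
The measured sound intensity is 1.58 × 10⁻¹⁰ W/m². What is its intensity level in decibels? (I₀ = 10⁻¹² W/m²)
β = 10·log₁₀(I/I₀) = 21.99 dB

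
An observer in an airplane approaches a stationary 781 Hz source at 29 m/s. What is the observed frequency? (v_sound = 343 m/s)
f_obs = f·(v + v_o)/v = 847 Hz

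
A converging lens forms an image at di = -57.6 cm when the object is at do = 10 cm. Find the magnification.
M = −di/do = 5.76 (upright image)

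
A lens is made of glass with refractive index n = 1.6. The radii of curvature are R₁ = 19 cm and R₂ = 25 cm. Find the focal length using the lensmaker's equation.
1/f = (n − 1)(1/R₁ − 1/R₂) → f = 131.9 cm (converging lens)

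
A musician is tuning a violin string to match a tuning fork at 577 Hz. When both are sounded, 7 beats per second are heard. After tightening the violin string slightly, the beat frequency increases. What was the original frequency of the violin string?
584 Hz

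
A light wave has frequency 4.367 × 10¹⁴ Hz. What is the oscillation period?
T = 1/f = 2.290 × 10⁻¹⁵ s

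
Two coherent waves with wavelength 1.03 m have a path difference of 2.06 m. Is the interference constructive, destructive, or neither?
constructive — path difference = 2λ, a whole number of wavelengths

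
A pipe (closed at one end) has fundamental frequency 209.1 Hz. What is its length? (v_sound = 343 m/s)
L = v/(4f₁) = 0.4101 m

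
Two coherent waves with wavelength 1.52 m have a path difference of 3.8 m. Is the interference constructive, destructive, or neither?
destructive — path difference = 2.5λ, an odd multiple of λ/2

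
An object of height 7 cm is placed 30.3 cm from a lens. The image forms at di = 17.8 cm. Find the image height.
hi = (-di/do) × ho = -4.112 cm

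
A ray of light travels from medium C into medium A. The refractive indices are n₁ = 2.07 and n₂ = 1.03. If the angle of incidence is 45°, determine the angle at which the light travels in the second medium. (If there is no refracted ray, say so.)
sin θ₂ = (n₁/n₂)·sin θ₁ = 1.421 > 1, so there is no refracted ray — the light undergoes total internal reflection.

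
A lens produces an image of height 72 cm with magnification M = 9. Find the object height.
ho = |hi|/|M| = 8 cm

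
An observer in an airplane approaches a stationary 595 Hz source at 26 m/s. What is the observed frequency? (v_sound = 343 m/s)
f_obs = f·(v + v_o)/v = 640.1 Hz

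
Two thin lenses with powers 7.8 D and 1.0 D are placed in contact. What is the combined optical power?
P_total = P₁ + P₂ = 8.8 D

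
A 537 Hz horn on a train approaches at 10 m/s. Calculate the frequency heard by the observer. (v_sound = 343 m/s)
f_obs = f·v/(v − v_s) = 553.1 Hz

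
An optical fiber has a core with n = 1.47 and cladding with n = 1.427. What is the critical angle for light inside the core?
θc = arcsin(n_cladding/n_core) = 76.11°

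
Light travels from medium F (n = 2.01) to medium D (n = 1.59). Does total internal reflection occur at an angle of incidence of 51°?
θc = arcsin(n₂/n₁) = 52.28°; 51° < θc, so no — the ray refracts.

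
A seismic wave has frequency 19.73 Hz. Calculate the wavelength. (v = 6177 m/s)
λ = v/f = 313.1 m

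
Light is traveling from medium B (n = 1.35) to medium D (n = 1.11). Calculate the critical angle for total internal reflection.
θc = arcsin(n₂/n₁) = 55.31°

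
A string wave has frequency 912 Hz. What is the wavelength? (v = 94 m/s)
λ = v/f = 0.1031 m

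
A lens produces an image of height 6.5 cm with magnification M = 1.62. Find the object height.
ho = |hi|/|M| = 4.012 cm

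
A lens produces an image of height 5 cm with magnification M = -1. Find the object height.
ho = |hi|/|M| = 5 cm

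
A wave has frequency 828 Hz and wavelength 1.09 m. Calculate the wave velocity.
v = fλ = 902.5 m/s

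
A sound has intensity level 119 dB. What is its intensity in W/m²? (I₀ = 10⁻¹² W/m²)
I = I₀·10^(β/10) = 7.94 × 10⁻¹ W/m²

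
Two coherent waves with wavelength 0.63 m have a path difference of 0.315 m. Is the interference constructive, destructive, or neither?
destructive — path difference = 0.5λ, an odd multiple of λ/2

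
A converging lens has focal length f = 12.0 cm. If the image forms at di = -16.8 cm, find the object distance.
1/do = 1/f − 1/di → do = 7 cm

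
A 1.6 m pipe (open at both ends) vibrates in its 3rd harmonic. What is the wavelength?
λₙ = 2L/n = 1.067 m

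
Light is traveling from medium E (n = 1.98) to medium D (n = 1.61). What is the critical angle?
θc = arcsin(n₂/n₁) = 54.4°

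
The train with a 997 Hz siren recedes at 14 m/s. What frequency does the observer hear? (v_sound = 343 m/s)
f_obs = f·v/(v + v_s) = 957.9 Hz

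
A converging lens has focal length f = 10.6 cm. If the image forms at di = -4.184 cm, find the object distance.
1/do = 1/f − 1/di → do = 3 cm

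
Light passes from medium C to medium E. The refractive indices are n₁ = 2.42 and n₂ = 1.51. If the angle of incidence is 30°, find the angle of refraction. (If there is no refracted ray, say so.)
sin θ₂ = (n₁/n₂)·sin θ₁ = 0.8013 → θ₂ = 53.26°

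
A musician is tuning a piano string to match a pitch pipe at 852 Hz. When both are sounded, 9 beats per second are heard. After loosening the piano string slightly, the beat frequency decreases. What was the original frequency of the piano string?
861 Hz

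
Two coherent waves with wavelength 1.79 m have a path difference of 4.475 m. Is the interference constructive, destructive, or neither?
destructive — path difference = 2.5λ, an odd multiple of λ/2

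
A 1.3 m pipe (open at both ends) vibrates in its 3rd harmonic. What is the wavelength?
λₙ = 2L/n = 0.8667 m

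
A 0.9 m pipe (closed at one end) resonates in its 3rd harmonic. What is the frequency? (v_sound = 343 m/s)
fₙ = nv/(4L) = 285.8 Hz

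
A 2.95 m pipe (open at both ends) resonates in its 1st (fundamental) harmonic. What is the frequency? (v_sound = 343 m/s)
fₙ = nv/(2L) = 58.14 Hz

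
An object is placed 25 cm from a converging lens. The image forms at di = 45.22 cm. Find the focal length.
1/f = 1/do + 1/di → f = 16.1 cm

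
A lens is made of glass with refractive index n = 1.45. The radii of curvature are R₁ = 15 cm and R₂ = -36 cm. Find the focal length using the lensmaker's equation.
1/f = (n − 1)(1/R₁ − 1/R₂) → f = 23.53 cm (converging lens)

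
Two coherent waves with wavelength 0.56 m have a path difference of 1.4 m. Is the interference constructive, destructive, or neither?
destructive — path difference = 2.5λ, an odd multiple of λ/2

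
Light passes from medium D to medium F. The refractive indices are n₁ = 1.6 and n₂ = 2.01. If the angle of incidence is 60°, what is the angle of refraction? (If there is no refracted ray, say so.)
sin θ₂ = (n₁/n₂)·sin θ₁ = 0.6894 → θ₂ = 43.58°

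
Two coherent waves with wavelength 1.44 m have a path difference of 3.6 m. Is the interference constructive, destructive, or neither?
destructive — path difference = 2.5λ, an odd multiple of λ/2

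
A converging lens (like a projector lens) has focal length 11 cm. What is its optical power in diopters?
P = 1/f = 9.091 D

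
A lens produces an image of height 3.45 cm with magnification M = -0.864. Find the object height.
ho = |hi|/|M| = 3.993 cm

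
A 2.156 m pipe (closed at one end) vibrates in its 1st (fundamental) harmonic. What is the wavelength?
λₙ = 4L/n = 8.624 m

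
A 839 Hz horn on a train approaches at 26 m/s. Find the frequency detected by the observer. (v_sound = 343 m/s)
f_obs = f·v/(v − v_s) = 907.8 Hz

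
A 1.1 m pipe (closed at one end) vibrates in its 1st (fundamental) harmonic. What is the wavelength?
λₙ = 4L/n = 4.4 m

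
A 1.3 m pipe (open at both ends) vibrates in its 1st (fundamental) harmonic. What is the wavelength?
λₙ = 2L/n = 2.6 m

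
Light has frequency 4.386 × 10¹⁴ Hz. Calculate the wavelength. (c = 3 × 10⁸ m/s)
λ = c/f = 684 nm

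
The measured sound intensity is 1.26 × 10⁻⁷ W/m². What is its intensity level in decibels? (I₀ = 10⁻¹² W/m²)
β = 10·log₁₀(I/I₀) = 51 dB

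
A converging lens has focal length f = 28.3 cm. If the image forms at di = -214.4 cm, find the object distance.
1/do = 1/f − 1/di → do = 25 cm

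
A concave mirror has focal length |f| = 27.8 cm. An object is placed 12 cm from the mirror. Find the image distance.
f = +27.8 cm (concave); 1/di = 1/f − 1/do → di = -21.11 cm (virtual image, behind mirror)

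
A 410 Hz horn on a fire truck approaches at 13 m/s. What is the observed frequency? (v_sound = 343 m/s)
f_obs = f·v/(v − v_s) = 426.2 Hz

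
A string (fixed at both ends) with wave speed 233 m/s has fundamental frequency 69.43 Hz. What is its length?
L = v/(2f₁) = 1.678 m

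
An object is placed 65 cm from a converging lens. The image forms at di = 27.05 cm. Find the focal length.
1/f = 1/do + 1/di → f = 19.1 cm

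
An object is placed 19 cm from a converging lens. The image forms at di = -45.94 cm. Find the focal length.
1/f = 1/do + 1/di → f = 32.4 cm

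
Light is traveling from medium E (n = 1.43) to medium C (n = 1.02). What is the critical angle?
θc = arcsin(n₂/n₁) = 45.5°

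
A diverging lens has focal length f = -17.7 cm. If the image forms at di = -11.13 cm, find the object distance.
1/do = 1/f − 1/di → do = 29.98 cm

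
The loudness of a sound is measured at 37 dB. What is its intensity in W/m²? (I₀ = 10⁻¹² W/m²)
I = I₀·10^(β/10) = 5.01 × 10⁻⁹ W/m²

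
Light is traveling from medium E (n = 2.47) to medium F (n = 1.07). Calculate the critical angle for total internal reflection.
θc = arcsin(n₂/n₁) = 25.67°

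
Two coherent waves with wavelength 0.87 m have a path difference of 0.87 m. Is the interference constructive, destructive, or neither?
constructive — path difference = 1λ, a whole number of wavelengths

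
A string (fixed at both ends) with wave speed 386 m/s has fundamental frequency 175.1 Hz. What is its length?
L = v/(2f₁) = 1.102 m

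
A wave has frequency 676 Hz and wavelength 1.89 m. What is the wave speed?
v = fλ = 1278 m/s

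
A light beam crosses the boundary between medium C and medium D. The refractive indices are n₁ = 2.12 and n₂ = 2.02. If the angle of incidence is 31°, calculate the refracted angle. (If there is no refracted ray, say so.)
sin θ₂ = (n₁/n₂)·sin θ₁ = 0.5405 → θ₂ = 32.72°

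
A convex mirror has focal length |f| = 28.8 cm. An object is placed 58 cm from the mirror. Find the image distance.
f = −28.8 cm (convex); 1/di = 1/f − 1/do → di = -19.24 cm (virtual image, behind mirror)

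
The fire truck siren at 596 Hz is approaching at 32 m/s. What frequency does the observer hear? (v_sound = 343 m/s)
f_obs = f·v/(v − v_s) = 657.3 Hz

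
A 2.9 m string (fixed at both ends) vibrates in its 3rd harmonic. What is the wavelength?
λₙ = 2L/n = 1.933 m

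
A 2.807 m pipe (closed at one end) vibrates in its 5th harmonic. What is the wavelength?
λₙ = 4L/n = 2.246 m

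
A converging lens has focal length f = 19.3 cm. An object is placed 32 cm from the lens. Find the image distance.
1/di = 1/f − 1/do → di = 48.63 cm (real image)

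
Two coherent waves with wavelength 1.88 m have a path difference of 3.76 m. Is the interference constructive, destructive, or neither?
constructive — path difference = 2λ, a whole number of wavelengths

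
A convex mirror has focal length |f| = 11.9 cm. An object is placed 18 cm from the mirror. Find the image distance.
f = −11.9 cm (convex); 1/di = 1/f − 1/do → di = -7.164 cm (virtual image, behind mirror)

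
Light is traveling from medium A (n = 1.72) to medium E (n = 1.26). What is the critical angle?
θc = arcsin(n₂/n₁) = 47.1°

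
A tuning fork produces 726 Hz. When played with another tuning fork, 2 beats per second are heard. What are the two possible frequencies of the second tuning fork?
f₂ = 726 ± 2 Hz → 728 Hz or 724 Hz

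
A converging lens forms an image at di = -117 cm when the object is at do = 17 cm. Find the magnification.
M = −di/do = 6.882 (upright image)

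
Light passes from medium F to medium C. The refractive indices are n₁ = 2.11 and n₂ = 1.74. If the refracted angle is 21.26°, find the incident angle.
sin θ₁ = (n₂/n₁)·sin θ₂ → θ₁ = 17.4°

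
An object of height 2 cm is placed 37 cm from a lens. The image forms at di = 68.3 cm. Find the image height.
hi = (-di/do) × ho = -3.692 cm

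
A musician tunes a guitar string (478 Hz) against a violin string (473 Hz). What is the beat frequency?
5 Hz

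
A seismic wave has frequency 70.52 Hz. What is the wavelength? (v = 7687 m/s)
λ = v/f = 109 m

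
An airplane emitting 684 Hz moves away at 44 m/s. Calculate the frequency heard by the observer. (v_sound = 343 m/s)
f_obs = f·v/(v + v_s) = 606.2 Hz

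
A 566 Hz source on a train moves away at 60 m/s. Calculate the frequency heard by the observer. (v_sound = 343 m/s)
f_obs = f·v/(v + v_s) = 481.7 Hz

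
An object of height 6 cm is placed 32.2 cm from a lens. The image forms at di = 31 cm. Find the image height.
hi = (-di/do) × ho = -5.776 cm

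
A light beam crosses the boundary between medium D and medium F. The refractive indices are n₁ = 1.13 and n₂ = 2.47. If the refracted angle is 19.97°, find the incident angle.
sin θ₁ = (n₂/n₁)·sin θ₂ → θ₁ = 48.29°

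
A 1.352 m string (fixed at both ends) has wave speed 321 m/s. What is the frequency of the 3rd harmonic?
fₙ = nv/(2L) = 356.1 Hz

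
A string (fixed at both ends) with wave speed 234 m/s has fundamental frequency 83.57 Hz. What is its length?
L = v/(2f₁) = 1.4 m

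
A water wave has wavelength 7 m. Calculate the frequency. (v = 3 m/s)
f = v/λ = 0.4286 Hz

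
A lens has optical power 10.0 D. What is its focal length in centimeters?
f = 1/P = 10 cm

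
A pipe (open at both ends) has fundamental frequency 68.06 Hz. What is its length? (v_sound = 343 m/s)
L = v/(2f₁) = 2.52 m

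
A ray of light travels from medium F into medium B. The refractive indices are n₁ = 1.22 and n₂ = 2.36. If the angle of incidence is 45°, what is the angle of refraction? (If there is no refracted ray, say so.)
sin θ₂ = (n₁/n₂)·sin θ₁ = 0.3655 → θ₂ = 21.44°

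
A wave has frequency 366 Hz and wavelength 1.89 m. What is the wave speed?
v = fλ = 691.7 m/s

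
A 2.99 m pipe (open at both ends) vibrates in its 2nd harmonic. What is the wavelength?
λₙ = 2L/n = 2.99 m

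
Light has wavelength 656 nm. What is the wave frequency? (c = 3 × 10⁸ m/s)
f = c/λ = 4.573 × 10¹⁴ Hz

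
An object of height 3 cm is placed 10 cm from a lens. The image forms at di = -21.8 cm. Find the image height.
hi = (-di/do) × ho = 6.54 cm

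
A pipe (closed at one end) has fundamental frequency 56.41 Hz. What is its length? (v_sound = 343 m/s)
L = v/(4f₁) = 1.52 m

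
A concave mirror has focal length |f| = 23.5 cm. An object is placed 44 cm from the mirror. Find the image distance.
f = +23.5 cm (concave); 1/di = 1/f − 1/do → di = 50.44 cm (real image, in front of mirror)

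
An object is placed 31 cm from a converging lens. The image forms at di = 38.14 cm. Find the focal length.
1/f = 1/do + 1/di → f = 17.1 cm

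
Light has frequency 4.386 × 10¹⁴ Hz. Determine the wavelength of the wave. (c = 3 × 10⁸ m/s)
λ = c/f = 684 nm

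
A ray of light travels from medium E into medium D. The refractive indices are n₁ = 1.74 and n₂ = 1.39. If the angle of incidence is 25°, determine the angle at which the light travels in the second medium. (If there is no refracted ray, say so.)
sin θ₂ = (n₁/n₂)·sin θ₁ = 0.529 → θ₂ = 31.94°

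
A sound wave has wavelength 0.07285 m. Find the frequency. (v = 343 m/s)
f = v/λ = 4708 Hz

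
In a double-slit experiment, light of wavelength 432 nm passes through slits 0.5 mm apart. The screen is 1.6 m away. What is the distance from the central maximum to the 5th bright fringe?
y = mλL/d = 6.912 mm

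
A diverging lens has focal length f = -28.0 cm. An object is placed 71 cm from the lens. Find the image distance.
1/di = 1/f − 1/do → di = -20.08 cm (virtual image)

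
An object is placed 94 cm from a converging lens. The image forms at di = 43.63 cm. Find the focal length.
1/f = 1/do + 1/di → f = 29.8 cm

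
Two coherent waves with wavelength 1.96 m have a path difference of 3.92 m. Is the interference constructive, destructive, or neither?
constructive — path difference = 2λ, a whole number of wavelengths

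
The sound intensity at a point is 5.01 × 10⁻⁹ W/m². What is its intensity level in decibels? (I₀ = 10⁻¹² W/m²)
β = 10·log₁₀(I/I₀) = 37 dB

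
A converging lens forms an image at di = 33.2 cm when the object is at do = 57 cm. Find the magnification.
M = −di/do = -0.5825 (inverted image)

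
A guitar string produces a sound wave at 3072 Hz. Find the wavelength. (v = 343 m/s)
λ = v/f = 0.1117 m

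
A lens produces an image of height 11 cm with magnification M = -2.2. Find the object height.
ho = |hi|/|M| = 5 cm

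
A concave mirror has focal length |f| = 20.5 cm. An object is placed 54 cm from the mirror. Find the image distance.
f = +20.5 cm (concave); 1/di = 1/f − 1/do → di = 33.04 cm (real image, in front of mirror)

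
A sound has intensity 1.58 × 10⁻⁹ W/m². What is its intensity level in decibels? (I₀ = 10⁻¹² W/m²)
β = 10·log₁₀(I/I₀) = 31.99 dB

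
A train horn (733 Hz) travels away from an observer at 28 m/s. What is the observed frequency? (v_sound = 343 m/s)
f_obs = f·v/(v + v_s) = 677.7 Hz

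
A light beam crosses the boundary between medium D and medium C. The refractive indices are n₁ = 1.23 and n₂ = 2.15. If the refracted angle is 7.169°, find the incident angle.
sin θ₁ = (n₂/n₁)·sin θ₂ → θ₁ = 12.6°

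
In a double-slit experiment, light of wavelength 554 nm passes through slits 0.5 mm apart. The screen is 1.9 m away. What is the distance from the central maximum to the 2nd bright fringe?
y = mλL/d = 4.21 mm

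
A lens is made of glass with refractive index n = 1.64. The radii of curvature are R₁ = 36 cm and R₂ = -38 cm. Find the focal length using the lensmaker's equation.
1/f = (n − 1)(1/R₁ − 1/R₂) → f = 28.89 cm (converging lens)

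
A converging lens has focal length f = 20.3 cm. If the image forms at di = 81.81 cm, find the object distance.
1/do = 1/f − 1/di → do = 27 cm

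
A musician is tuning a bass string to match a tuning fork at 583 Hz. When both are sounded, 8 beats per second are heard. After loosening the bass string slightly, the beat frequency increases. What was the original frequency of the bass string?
575 Hz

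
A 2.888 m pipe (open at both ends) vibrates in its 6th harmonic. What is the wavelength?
λₙ = 2L/n = 0.9627 m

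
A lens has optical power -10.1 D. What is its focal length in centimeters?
f = 1/P = -9.901 cm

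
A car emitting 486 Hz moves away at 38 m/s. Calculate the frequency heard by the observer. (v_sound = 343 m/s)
f_obs = f·v/(v + v_s) = 437.5 Hz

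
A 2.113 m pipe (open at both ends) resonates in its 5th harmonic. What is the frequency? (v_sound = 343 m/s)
fₙ = nv/(2L) = 405.8 Hz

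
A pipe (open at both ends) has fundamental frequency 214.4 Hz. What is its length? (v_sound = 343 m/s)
L = v/(2f₁) = 0.7999 m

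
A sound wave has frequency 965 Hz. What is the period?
T = 1/f = 0.001036 s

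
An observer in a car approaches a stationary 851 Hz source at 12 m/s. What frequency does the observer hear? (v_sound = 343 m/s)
f_obs = f·(v + v_o)/v = 880.8 Hz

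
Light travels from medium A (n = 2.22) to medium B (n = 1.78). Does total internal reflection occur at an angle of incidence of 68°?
θc = arcsin(n₂/n₁) = 53.3°; 68° > θc, so yes — total internal reflection.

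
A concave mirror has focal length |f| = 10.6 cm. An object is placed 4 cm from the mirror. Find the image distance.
f = +10.6 cm (concave); 1/di = 1/f − 1/do → di = -6.424 cm (virtual image, behind mirror)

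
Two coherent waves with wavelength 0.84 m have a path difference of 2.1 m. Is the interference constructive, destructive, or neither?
destructive — path difference = 2.5λ, an odd multiple of λ/2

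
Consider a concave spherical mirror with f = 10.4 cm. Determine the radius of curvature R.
R = 2|f| = 20.8 cm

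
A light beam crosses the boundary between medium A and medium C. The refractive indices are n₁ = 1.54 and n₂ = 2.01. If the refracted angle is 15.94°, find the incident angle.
sin θ₁ = (n₂/n₁)·sin θ₂ → θ₁ = 21°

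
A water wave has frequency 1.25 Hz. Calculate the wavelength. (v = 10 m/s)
λ = v/f = 8 m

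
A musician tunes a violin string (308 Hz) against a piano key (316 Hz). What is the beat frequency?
8 Hz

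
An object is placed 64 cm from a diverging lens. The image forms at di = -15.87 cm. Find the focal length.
1/f = 1/do + 1/di → f = -21.1 cm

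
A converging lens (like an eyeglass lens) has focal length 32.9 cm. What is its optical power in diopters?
P = 1/f = 3.04 D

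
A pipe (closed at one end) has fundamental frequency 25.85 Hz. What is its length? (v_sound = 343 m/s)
L = v/(4f₁) = 3.317 m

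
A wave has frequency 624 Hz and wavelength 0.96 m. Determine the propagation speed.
v = fλ = 599 m/s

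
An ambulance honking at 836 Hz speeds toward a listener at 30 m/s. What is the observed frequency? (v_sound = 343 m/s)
f_obs = f·v/(v − v_s) = 916.1 Hz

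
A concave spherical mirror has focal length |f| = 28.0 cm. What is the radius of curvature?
R = 2|f| = 56 cm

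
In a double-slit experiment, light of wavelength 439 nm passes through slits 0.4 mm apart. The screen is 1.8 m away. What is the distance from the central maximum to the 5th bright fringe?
y = mλL/d = 9.878 mm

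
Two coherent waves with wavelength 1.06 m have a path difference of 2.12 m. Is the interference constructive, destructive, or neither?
constructive — path difference = 2λ, a whole number of wavelengths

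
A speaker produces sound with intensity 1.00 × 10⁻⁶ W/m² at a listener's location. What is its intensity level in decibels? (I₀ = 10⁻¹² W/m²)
β = 10·log₁₀(I/I₀) = 60 dB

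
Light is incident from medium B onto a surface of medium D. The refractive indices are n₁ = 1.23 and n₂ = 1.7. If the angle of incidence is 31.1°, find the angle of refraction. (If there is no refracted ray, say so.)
sin θ₂ = (n₁/n₂)·sin θ₁ = 0.3737 → θ₂ = 21.95°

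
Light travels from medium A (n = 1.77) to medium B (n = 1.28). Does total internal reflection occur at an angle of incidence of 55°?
θc = arcsin(n₂/n₁) = 46.32°; 55° > θc, so yes — total internal reflection.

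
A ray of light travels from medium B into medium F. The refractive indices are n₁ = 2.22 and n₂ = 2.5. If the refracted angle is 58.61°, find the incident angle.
sin θ₁ = (n₂/n₁)·sin θ₂ → θ₁ = 74.01°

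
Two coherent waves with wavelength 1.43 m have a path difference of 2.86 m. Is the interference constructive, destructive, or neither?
constructive — path difference = 2λ, a whole number of wavelengths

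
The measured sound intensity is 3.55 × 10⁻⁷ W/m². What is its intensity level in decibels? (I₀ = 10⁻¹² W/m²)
β = 10·log₁₀(I/I₀) = 55.5 dB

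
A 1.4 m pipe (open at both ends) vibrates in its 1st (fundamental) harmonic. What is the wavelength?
λₙ = 2L/n = 2.8 m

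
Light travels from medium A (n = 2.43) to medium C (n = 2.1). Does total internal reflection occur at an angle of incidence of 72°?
θc = arcsin(n₂/n₁) = 59.79°; 72° > θc, so yes — total internal reflection.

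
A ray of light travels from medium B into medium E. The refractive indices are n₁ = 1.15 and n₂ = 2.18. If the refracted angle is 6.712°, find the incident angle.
sin θ₁ = (n₂/n₁)·sin θ₂ → θ₁ = 12.8°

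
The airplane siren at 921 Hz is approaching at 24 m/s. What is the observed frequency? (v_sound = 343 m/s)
f_obs = f·v/(v − v_s) = 990.3 Hz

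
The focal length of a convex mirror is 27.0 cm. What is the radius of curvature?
R = 2|f| = 54 cm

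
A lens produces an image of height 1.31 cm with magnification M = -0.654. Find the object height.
ho = |hi|/|M| = 2.003 cm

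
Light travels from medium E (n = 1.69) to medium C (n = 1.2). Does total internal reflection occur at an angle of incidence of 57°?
θc = arcsin(n₂/n₁) = 45.24°; 57° > θc, so yes — total internal reflection.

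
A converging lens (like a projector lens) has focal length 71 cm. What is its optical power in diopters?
P = 1/f = 1.408 D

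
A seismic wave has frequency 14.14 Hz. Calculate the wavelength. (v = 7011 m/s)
λ = v/f = 495.8 m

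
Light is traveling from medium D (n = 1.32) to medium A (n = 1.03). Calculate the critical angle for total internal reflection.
θc = arcsin(n₂/n₁) = 51.29°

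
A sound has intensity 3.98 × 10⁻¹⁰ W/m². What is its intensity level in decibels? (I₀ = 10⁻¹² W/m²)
β = 10·log₁₀(I/I₀) = 26 dB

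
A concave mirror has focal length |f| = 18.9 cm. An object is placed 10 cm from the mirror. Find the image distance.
f = +18.9 cm (concave); 1/di = 1/f − 1/do → di = -21.24 cm (virtual image, behind mirror)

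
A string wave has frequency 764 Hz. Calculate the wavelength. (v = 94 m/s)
λ = v/f = 0.123 m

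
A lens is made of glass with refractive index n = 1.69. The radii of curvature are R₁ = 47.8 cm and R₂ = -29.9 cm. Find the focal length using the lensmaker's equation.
1/f = (n − 1)(1/R₁ − 1/R₂) → f = 26.66 cm (converging lens)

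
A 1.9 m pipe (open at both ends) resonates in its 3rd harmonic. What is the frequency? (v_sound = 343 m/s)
fₙ = nv/(2L) = 270.8 Hz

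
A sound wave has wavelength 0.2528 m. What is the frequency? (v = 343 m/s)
f = v/λ = 1357 Hz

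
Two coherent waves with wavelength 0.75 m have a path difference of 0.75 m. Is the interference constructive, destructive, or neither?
constructive — path difference = 1λ, a whole number of wavelengths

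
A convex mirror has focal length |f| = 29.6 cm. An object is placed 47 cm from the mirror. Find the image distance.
f = −29.6 cm (convex); 1/di = 1/f − 1/do → di = -18.16 cm (virtual image, behind mirror)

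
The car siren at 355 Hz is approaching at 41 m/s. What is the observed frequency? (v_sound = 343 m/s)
f_obs = f·v/(v − v_s) = 403.2 Hz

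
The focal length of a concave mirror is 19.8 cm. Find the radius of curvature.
R = 2|f| = 39.6 cm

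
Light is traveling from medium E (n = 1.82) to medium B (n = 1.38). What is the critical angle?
θc = arcsin(n₂/n₁) = 49.31°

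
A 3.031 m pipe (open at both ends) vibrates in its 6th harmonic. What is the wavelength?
λₙ = 2L/n = 1.01 m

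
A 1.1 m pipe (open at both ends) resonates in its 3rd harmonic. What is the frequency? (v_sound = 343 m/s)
fₙ = nv/(2L) = 467.7 Hz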